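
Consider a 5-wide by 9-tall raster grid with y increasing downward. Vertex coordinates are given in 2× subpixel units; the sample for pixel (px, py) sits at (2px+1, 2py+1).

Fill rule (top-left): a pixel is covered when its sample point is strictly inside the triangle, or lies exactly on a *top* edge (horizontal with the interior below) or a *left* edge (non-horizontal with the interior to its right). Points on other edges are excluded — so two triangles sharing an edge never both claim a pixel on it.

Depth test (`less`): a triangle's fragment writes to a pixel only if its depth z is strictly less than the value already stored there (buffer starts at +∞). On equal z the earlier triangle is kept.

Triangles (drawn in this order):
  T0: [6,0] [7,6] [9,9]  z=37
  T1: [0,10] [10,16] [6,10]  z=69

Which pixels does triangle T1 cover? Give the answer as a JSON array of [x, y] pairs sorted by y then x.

T0:
  2·area = 9  (B↔C swapped to make it positive)
  edge (6, 0)→(9, 9): d=(3,9) right/bottom  bias=-1
  edge (9, 9)→(7, 6): d=(-2,-3) top-left  bias=+0
  edge (7, 6)→(6, 0): d=(-1,-6) top-left  bias=+0
    (2,1)@(5, 3): e=[18,0,-9] → .  [on edge]
    (3,1)@(7, 3): e=[0,6,3] → .  [on edge]
    (3,2)@(7, 5): e=[6,2,1] → X
    (4,2)@(9, 5): e=[-12,8,13] → .
    (3,3)@(7, 7): e=[12,-2,-1] → .
    (4,4)@(9, 9): e=[0,0,9] → .  [on edge]
  covered (1 px):
    . . . . .
    . . . . .
    . . . X .
    . . . . .
    . . . . .
    . . . . .
    . . . . .
    . . . . .
    . . . . .
T1:
  2·area = 36  (B↔C swapped to make it positive)
  edge (0, 10)→(6, 10): d=(6,0) top-left  bias=+0
  edge (6, 10)→(10, 16): d=(4,6) right/bottom  bias=-1
  edge (10, 16)→(0, 10): d=(-10,-6) top-left  bias=+0
    (1,5)@(3, 11): e=[6,22,8] → X
    (2,5)@(5, 11): e=[6,10,20] → X
    (3,5)@(7, 11): e=[6,-2,32] → .
    (1,6)@(3, 13): e=[18,30,-12] → .
    (2,6)@(5, 13): e=[18,18,0] → X  [on edge]
    (3,6)@(7, 13): e=[18,6,12] → X
    (4,6)@(9, 13): e=[18,-6,24] → .
    (2,7)@(5, 15): e=[30,26,-20] → .
    (3,7)@(7, 15): e=[30,14,-8] → .
    (4,7)@(9, 15): e=[30,2,4] → X
    (4,8)@(9, 17): e=[42,10,-16] → .
  covered (5 px):
    . . . . .
    . . . . .
    . . . . .
    . . . . .
    . . . . .
    . X X . .
    . . X X .
    . . . . X
    . . . . .

Result: [[1,5],[2,5],[2,6],[3,6],[4,7]]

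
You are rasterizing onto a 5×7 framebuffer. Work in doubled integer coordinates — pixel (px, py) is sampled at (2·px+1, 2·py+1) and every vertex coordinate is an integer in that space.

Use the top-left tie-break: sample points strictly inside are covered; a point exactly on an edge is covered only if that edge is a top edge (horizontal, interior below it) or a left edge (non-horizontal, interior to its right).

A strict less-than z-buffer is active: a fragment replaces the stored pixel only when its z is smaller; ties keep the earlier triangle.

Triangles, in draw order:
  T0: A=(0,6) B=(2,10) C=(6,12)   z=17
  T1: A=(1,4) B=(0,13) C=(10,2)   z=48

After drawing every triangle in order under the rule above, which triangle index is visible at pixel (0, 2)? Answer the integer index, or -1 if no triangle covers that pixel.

T0:
  2·area = 12  (B↔C swapped to make it positive)
  edge (0, 6)→(6, 12): d=(6,6) right/bottom  bias=-1
  edge (6, 12)→(2, 10): d=(-4,-2) top-left  bias=+0
  edge (2, 10)→(0, 6): d=(-2,-4) top-left  bias=+0
    (0,3)@(1, 7): e=[0,10,2] → .  [on edge]
    (1,4)@(3, 9): e=[0,6,6] → .  [on edge]
    (2,5)@(5, 11): e=[0,2,10] → .  [on edge]
    (3,6)@(7, 13): e=[0,-2,14] → .  [on edge]
  covered (0 px):
    . . . . .
    . . . . .
    . . . . .
    . . . . .
    . . . . .
    . . . . .
    . . . . .
T1:
  2·area = 79  (B↔C swapped to make it positive)
  edge (1, 4)→(10, 2): d=(9,-2) top-left  bias=+0
  edge (10, 2)→(0, 13): d=(-10,11) right/bottom  bias=-1
  edge (0, 13)→(1, 4): d=(1,-9) top-left  bias=+0
    (3,1)@(7, 3): e=[3,23,53] → X
    (4,1)@(9, 3): e=[7,1,71] → X
    (0,2)@(1, 5): e=[9,69,1] → X
    (1,2)@(3, 5): e=[13,47,19] → X
    (2,2)@(5, 5): e=[17,25,37] → X
    (4,2)@(9, 5): e=[25,-19,73] → .
    (0,3)@(1, 7): e=[27,49,3] → X
    (3,3)@(7, 7): e=[39,-17,57] → .
    (0,4)@(1, 9): e=[45,29,5] → X
    (2,4)@(5, 9): e=[53,-15,41] → .
    (0,5)@(1, 11): e=[63,9,7] → X
    (1,5)@(3, 11): e=[67,-13,25] → .
  covered (12 px):
    . . . . .
    . . . X X
    X X X X .
    X X X . .
    X X . . .
    X . . . .
    . . . . .

Z-buffer (winner per pixel, '.' = empty):
  . . . . .
  . . . 1 1
  1 1 1 1 .
  1 1 1 . .
  1 1 . . .
  1 . . . .
  . . . . .

Result: 1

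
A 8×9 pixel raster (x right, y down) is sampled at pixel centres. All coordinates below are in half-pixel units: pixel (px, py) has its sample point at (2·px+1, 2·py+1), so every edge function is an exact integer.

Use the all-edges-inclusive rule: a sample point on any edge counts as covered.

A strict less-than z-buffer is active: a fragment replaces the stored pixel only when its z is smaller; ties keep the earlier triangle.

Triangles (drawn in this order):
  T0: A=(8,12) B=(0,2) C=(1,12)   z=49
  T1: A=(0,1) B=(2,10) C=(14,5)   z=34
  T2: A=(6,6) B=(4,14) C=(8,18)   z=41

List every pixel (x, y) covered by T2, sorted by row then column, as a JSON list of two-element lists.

T0:
  2·area = 70  (B↔C swapped to make it positive)
  edge (8, 12)→(1, 12): d=(-7,0) inclusive
  edge (1, 12)→(0, 2): d=(-1,-10) inclusive
  edge (0, 2)→(8, 12): d=(8,10) inclusive
    (0,2)@(1, 5): e=[49,7,14] → #
    (1,2)@(3, 5): e=[49,27,-6] → ·
    (0,3)@(1, 7): e=[35,5,30] → #
    (1,3)@(3, 7): e=[35,25,10] → #
    (2,3)@(5, 7): e=[35,45,-10] → ·
    (0,4)@(1, 9): e=[21,3,46] → #
    (2,4)@(5, 9): e=[21,43,6] → #
    (3,4)@(7, 9): e=[21,63,-14] → ·
    (0,5)@(1, 11): e=[7,1,62] → #
    (3,5)@(7, 11): e=[7,61,2] → #
    (4,5)@(9, 11): e=[7,81,-18] → ·
    (0,6)@(1, 13): e=[-7,-1,78] → ·
  covered (10 px):
    · · · · · · · ·
    · · · · · · · ·
    # · · · · · · ·
    # # · · · · · ·
    # # # · · · · ·
    # # # # · · · ·
    · · · · · · · ·
    · · · · · · · ·
    · · · · · · · ·
T1:
  2·area = 118  (B↔C swapped to make it positive)
  edge (0, 1)→(14, 5): d=(14,4) inclusive
  edge (14, 5)→(2, 10): d=(-12,5) inclusive
  edge (2, 10)→(0, 1): d=(-2,-9) inclusive
    (0,1)@(1, 3): e=[24,89,5] → #
    (1,1)@(3, 3): e=[16,79,23] → #
    (2,1)@(5, 3): e=[8,69,41] → #
    (3,1)@(7, 3): e=[0,59,59] → #  [on edge]
    (4,1)@(9, 3): e=[-8,49,77] → ·
    (0,2)@(1, 5): e=[52,65,1] → #
    (4,2)@(9, 5): e=[20,25,73] → #
    (5,2)@(11, 5): e=[12,15,91] → #
    (6,2)@(13, 5): e=[4,5,109] → #
    (7,2)@(15, 5): e=[-4,-5,127] → ·
    (0,3)@(1, 7): e=[80,41,-3] → ·
    (1,3)@(3, 7): e=[72,31,15] → #
  covered (16 px):
    · · · · · · · ·
    # # # # · · · ·
    # # # # # # # ·
    · # # # # · · ·
    · # · · · · · ·
    · · · · · · · ·
    · · · · · · · ·
    · · · · · · · ·
    · · · · · · · ·
T2:
  2·area = 40  (B↔C swapped to make it positive)
  edge (6, 6)→(8, 18): d=(2,12) inclusive
  edge (8, 18)→(4, 14): d=(-4,-4) inclusive
  edge (4, 14)→(6, 6): d=(2,-8) inclusive
    (0,5)@(1, 11): e=[70,0,-30] → ·  [on edge]
    (2,5)@(5, 11): e=[22,16,2] → #
    (3,5)@(7, 11): e=[-2,24,18] → ·
    (1,6)@(3, 13): e=[50,0,-10] → ·  [on edge]
    (2,6)@(5, 13): e=[26,8,6] → #
    (3,6)@(7, 13): e=[2,16,22] → #
    (4,6)@(9, 13): e=[-22,24,38] → ·
    (2,7)@(5, 15): e=[30,0,10] → #  [on edge]
    (4,7)@(9, 15): e=[-18,16,42] → ·
    (2,8)@(5, 17): e=[34,-8,14] → ·
    (3,8)@(7, 17): e=[10,0,30] → #  [on edge]
    (4,8)@(9, 17): e=[-14,8,46] → ·
  covered (6 px):
    · · · · · · · ·
    · · · · · · · ·
    · · · · · · · ·
    · · · · · · · ·
    · · · · · · · ·
    · · # · · · · ·
    · · # # · · · ·
    · · # # · · · ·
    · · · # · · · ·

Answer: [[2,5],[2,6],[3,6],[2,7],[3,7],[3,8]]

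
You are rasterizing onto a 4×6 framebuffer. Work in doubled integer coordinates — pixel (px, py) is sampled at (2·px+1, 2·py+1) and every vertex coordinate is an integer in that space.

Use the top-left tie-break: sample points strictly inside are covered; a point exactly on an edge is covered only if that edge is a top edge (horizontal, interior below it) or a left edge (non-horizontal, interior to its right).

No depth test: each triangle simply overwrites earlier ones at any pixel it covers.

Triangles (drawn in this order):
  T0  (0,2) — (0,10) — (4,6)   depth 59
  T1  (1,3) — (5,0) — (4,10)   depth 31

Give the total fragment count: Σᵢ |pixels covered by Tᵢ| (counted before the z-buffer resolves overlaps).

T0:
  2·area = 32  (B↔C swapped to make it positive)
  edge (0, 2)→(4, 6): d=(4,4) right/bottom  bias=-1
  edge (4, 6)→(0, 10): d=(-4,4) right/bottom  bias=-1
  edge (0, 10)→(0, 2): d=(0,-8) top-left  bias=+0
    (0,1)@(1, 3): e=[0,24,8] → ·  [on edge]
    (3,1)@(7, 3): e=[-24,0,56] → ·  [on edge]
    (0,2)@(1, 5): e=[8,16,8] → #
    (1,2)@(3, 5): e=[0,8,24] → ·  [on edge]
    (2,2)@(5, 5): e=[-8,0,40] → ·  [on edge]
    (0,3)@(1, 7): e=[16,8,8] → #
    (1,3)@(3, 7): e=[8,0,24] → ·  [on edge]
    (2,3)@(5, 7): e=[0,-8,40] → ·  [on edge]
    (0,4)@(1, 9): e=[24,0,8] → ·  [on edge]
    (3,4)@(7, 9): e=[0,-24,56] → ·  [on edge]
  covered (2 px):
    · · · ·
    · · · ·
    # · · ·
    # · · ·
    · · · ·
    · · · ·
T1:
  2·area = 37
  edge (1, 3)→(5, 0): d=(4,-3) top-left  bias=+0
  edge (5, 0)→(4, 10): d=(-1,10) right/bottom  bias=-1
  edge (4, 10)→(1, 3): d=(-3,-7) top-left  bias=+0
    (0,1)@(1, 3): e=[0,37,0] → #  [on edge]
    (1,1)@(3, 3): e=[6,17,14] → #
    (2,1)@(5, 3): e=[12,-3,28] → ·
    (0,2)@(1, 5): e=[8,35,-6] → ·
    (1,2)@(3, 5): e=[14,15,8] → #
    (2,2)@(5, 5): e=[20,-5,22] → ·
    (1,3)@(3, 7): e=[22,13,2] → #
    (2,3)@(5, 7): e=[28,-7,16] → ·
    (1,4)@(3, 9): e=[30,11,-4] → ·
  covered (4 px):
    · · · ·
    # # · ·
    · # · ·
    · # · ·
    · · · ·
    · · · ·

Final: 6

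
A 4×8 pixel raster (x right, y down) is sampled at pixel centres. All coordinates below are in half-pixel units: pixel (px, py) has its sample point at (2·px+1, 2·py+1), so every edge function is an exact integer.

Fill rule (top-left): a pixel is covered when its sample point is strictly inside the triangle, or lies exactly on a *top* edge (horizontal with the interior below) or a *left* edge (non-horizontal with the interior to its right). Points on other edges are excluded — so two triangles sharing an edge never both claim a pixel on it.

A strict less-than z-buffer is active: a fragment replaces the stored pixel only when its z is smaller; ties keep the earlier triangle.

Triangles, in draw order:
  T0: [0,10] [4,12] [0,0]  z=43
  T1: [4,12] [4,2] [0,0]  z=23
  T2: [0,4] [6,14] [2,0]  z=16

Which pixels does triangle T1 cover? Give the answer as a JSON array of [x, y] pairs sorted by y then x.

T0:
  2·area = 40  (B↔C swapped to make it positive)
  edge (0, 10)→(0, 0): d=(0,-10) top-left  bias=+0
  edge (0, 0)→(4, 12): d=(4,12) right/bottom  bias=-1
  edge (4, 12)→(0, 10): d=(-4,-2) top-left  bias=+0
    (0,1)@(1, 3): e=[10,0,30] → .  [on edge]
    (0,2)@(1, 5): e=[10,8,22] → X
    (1,2)@(3, 5): e=[30,-16,26] → .
    (0,3)@(1, 7): e=[10,16,14] → X
    (1,3)@(3, 7): e=[30,-8,18] → .
    (0,4)@(1, 9): e=[10,24,6] → X
    (1,4)@(3, 9): e=[30,0,10] → .  [on edge]
    (0,5)@(1, 11): e=[10,32,-2] → .
    (1,5)@(3, 11): e=[30,8,2] → X
    (2,5)@(5, 11): e=[50,-16,6] → .
    (1,6)@(3, 13): e=[30,16,-6] → .
    (2,7)@(5, 15): e=[50,0,-10] → .  [on edge]
  covered (4 px):
    . . . .
    . . . .
    X . . .
    X . . .
    X . . .
    . X . .
    . . . .
    . . . .
T1:
  2·area = 40  (B↔C swapped to make it positive)
  edge (4, 12)→(0, 0): d=(-4,-12) top-left  bias=+0
  edge (0, 0)→(4, 2): d=(4,2) right/bottom  bias=-1
  edge (4, 2)→(4, 12): d=(0,10) right/bottom  bias=-1
    (0,0)@(1, 1): e=[8,2,30] → X
    (1,0)@(3, 1): e=[32,-2,10] → .
    (0,1)@(1, 3): e=[0,10,30] → X  [on edge]
    (1,1)@(3, 3): e=[24,6,10] → X
    (2,1)@(5, 3): e=[48,2,-10] → .
    (0,2)@(1, 5): e=[-8,18,30] → .
    (1,2)@(3, 5): e=[16,14,10] → X
    (2,2)@(5, 5): e=[40,10,-10] → .
    (1,3)@(3, 7): e=[8,22,10] → X
    (2,3)@(5, 7): e=[32,18,-10] → .
    (1,4)@(3, 9): e=[0,30,10] → X  [on edge]
    (2,4)@(5, 9): e=[24,26,-10] → .
    (2,7)@(5, 15): e=[0,50,-10] → .  [on edge]
  covered (6 px):
    X . . .
    X X . .
    . X . .
    . X . .
    . X . .
    . . . .
    . . . .
    . . . .
T2:
  2·area = 44  (B↔C swapped to make it positive)
  edge (0, 4)→(2, 0): d=(2,-4) top-left  bias=+0
  edge (2, 0)→(6, 14): d=(4,14) right/bottom  bias=-1
  edge (6, 14)→(0, 4): d=(-6,-10) top-left  bias=+0
    (0,1)@(1, 3): e=[2,26,16] → X
    (1,1)@(3, 3): e=[10,-2,36] → .
    (0,2)@(1, 5): e=[6,34,4] → X
    (1,2)@(3, 5): e=[14,6,24] → X
    (2,2)@(5, 5): e=[22,-22,44] → .
    (0,3)@(1, 7): e=[10,42,-8] → .
    (1,3)@(3, 7): e=[18,14,12] → X
    (2,3)@(5, 7): e=[26,-14,32] → .
    (1,4)@(3, 9): e=[22,22,0] → X  [on edge]
    (2,4)@(5, 9): e=[30,-6,20] → .
    (1,5)@(3, 11): e=[26,30,-12] → .
    (2,5)@(5, 11): e=[34,2,8] → X
  covered (6 px):
    . . . .
    X . . .
    X X . .
    . X . .
    . X . .
    . . X .
    . . . .
    . . . .

Final: [[0,0],[0,1],[1,1],[1,2],[1,3],[1,4]]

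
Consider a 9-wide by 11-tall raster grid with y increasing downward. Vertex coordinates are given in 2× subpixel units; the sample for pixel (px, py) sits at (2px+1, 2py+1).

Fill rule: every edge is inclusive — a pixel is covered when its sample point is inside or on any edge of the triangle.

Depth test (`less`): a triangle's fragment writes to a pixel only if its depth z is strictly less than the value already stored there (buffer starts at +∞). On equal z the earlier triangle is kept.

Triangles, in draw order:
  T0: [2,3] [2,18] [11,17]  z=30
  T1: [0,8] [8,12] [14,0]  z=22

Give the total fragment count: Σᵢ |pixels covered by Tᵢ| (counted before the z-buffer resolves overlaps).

T0:
  2·area = 135  (B↔C swapped to make it positive)
  edge (2, 3)→(11, 17): d=(9,14) inclusive
  edge (11, 17)→(2, 18): d=(-9,1) inclusive
  edge (2, 18)→(2, 3): d=(0,-15) inclusive
    (1,2)@(3, 5): e=[4,116,15] → #
    (2,2)@(5, 5): e=[-24,114,45] → ·
    (1,3)@(3, 7): e=[22,98,15] → #
    (2,3)@(5, 7): e=[-6,96,45] → ·
    (1,4)@(3, 9): e=[40,80,15] → #
    (2,4)@(5, 9): e=[12,78,45] → #
    (3,4)@(7, 9): e=[-16,76,75] → ·
    (1,5)@(3, 11): e=[58,62,15] → #
    (3,5)@(7, 11): e=[2,58,75] → #
    (4,5)@(9, 11): e=[-26,56,105] → ·
    (1,6)@(3, 13): e=[76,44,15] → #
    (4,6)@(9, 13): e=[-8,38,105] → ·
    (5,8)@(11, 17): e=[0,0,135] → #  [on edge]
  covered (19 px):
    · · · · · · · · ·
    · · · · · · · · ·
    · # · · · · · · ·
    · # · · · · · · ·
    · # # · · · · · ·
    · # # # · · · · ·
    · # # # · · · · ·
    · # # # # · · · ·
    · # # # # # · · ·
    · · · · · · · · ·
    · · · · · · · · ·
T1:
  2·area = 120  (B↔C swapped to make it positive)
  edge (0, 8)→(14, 0): d=(14,-8) inclusive
  edge (14, 0)→(8, 12): d=(-6,12) inclusive
  edge (8, 12)→(0, 8): d=(-8,-4) inclusive
    (6,0)@(13, 1): e=[6,6,108] → #
    (7,0)@(15, 1): e=[22,-18,116] → ·
    (4,1)@(9, 3): e=[2,42,76] → #
    (5,1)@(11, 3): e=[18,18,84] → #
    (6,1)@(13, 3): e=[34,-6,92] → ·
    (3,2)@(7, 5): e=[14,54,52] → #
    (6,2)@(13, 5): e=[62,-18,76] → ·
    (1,3)@(3, 7): e=[10,90,20] → #
    (2,3)@(5, 7): e=[26,66,28] → #
    (5,3)@(11, 7): e=[74,-6,52] → ·
    (1,4)@(3, 9): e=[38,78,4] → #
    (5,4)@(11, 9): e=[102,-18,36] → ·
  covered (15 px):
    · · · · · · # · ·
    · · · · # # · · ·
    · · · # # # · · ·
    · # # # # · · · ·
    · # # # # · · · ·
    · · · # · · · · ·
    · · · · · · · · ·
    · · · · · · · · ·
    · · · · · · · · ·
    · · · · · · · · ·
    · · · · · · · · ·

Result: 34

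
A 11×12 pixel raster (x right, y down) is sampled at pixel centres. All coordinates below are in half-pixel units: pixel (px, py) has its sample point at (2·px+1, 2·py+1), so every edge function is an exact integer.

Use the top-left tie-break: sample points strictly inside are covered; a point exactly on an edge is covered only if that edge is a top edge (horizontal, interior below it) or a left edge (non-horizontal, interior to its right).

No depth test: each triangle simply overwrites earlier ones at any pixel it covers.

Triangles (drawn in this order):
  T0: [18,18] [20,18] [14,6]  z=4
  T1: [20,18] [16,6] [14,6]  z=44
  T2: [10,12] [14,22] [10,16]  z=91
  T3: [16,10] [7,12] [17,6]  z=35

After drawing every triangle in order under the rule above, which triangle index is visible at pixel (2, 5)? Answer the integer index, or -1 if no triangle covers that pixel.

T0:
  2·area = 24  (B↔C swapped to make it positive)
  edge (18, 18)→(14, 6): d=(-4,-12) top-left  bias=+0
  edge (14, 6)→(20, 18): d=(6,12) right/bottom  bias=-1
  edge (20, 18)→(18, 18): d=(-2,0) right/bottom  bias=-1
    (6,1)@(13, 3): e=[0,-6,30] → ·  [on edge]
    (7,4)@(15, 9): e=[0,6,18] → #  [on edge]
    (8,4)@(17, 9): e=[24,-18,18] → ·
    (7,5)@(15, 11): e=[-8,18,14] → ·
    (8,6)@(17, 13): e=[8,6,10] → #
    (9,6)@(19, 13): e=[32,-18,10] → ·
    (8,7)@(17, 15): e=[0,18,6] → #  [on edge]
    (9,7)@(19, 15): e=[24,-6,6] → ·
    (8,8)@(17, 17): e=[-8,30,2] → ·
    (9,8)@(19, 17): e=[16,6,2] → #
    (10,8)@(21, 17): e=[40,-18,2] → ·
    (9,9)@(19, 19): e=[8,18,-2] → ·
    (9,10)@(19, 21): e=[0,30,-6] → ·  [on edge]
  covered (4 px):
    · · · · · · · · · · ·
    · · · · · · · · · · ·
    · · · · · · · · · · ·
    · · · · · · · · · · ·
    · · · · · · · # · · ·
    · · · · · · · · · · ·
    · · · · · · · · # · ·
    · · · · · · · · # · ·
    · · · · · · · · · # ·
    · · · · · · · · · · ·
    · · · · · · · · · · ·
    · · · · · · · · · · ·
T1:
  2·area = 24  (B↔C swapped to make it positive)
  edge (20, 18)→(14, 6): d=(-6,-12) top-left  bias=+0
  edge (14, 6)→(16, 6): d=(2,0) top-left  bias=+0
  edge (16, 6)→(20, 18): d=(4,12) right/bottom  bias=-1
    (7,1)@(15, 3): e=[30,-6,0] → ·  [on edge]
    (7,3)@(15, 7): e=[6,2,16] → #
    (8,3)@(17, 7): e=[30,2,-8] → ·
    (7,4)@(15, 9): e=[-6,6,24] → ·
    (8,4)@(17, 9): e=[18,6,0] → ·  [on edge]
    (8,5)@(17, 11): e=[6,10,8] → #
    (9,5)@(19, 11): e=[30,10,-16] → ·
    (8,6)@(17, 13): e=[-6,14,16] → ·
    (9,7)@(19, 15): e=[6,18,0] → ·  [on edge]
    (10,10)@(21, 21): e=[-6,30,0] → ·  [on edge]
  covered (2 px):
    · · · · · · · · · · ·
    · · · · · · · · · · ·
    · · · · · · · · · · ·
    · · · · · · · # · · ·
    · · · · · · · · · · ·
    · · · · · · · · # · ·
    · · · · · · · · · · ·
    · · · · · · · · · · ·
    · · · · · · · · · · ·
    · · · · · · · · · · ·
    · · · · · · · · · · ·
    · · · · · · · · · · ·
T2:
  2·area = 16
  edge (10, 12)→(14, 22): d=(4,10) right/bottom  bias=-1
  edge (14, 22)→(10, 16): d=(-4,-6) top-left  bias=+0
  edge (10, 16)→(10, 12): d=(0,-4) top-left  bias=+0
    (5,7)@(11, 15): e=[2,10,4] → #
    (6,7)@(13, 15): e=[-18,22,12] → ·
    (5,8)@(11, 17): e=[10,2,4] → #
    (6,8)@(13, 17): e=[-10,14,12] → ·
    (5,9)@(11, 19): e=[18,-6,4] → ·
  covered (2 px):
    · · · · · · · · · · ·
    · · · · · · · · · · ·
    · · · · · · · · · · ·
    · · · · · · · · · · ·
    · · · · · · · · · · ·
    · · · · · · · · · · ·
    · · · · · · · · · · ·
    · · · · · # · · · · ·
    · · · · · # · · · · ·
    · · · · · · · · · · ·
    · · · · · · · · · · ·
    · · · · · · · · · · ·
T3:
  2·area = 34
  edge (16, 10)→(7, 12): d=(-9,2) right/bottom  bias=-1
  edge (7, 12)→(17, 6): d=(10,-6) top-left  bias=+0
  edge (17, 6)→(16, 10): d=(-1,4) right/bottom  bias=-1
    (6,4)@(13, 9): e=[15,6,13] → #
    (7,4)@(15, 9): e=[11,18,5] → #
    (8,4)@(17, 9): e=[7,30,-3] → ·
    (4,5)@(9, 11): e=[5,2,27] → #
    (5,5)@(11, 11): e=[1,14,19] → #
    (6,5)@(13, 11): e=[-3,26,11] → ·
    (7,5)@(15, 11): e=[-7,38,3] → ·
    (4,6)@(9, 13): e=[-13,22,25] → ·
    (5,6)@(11, 13): e=[-17,34,17] → ·
  covered (4 px):
    · · · · · · · · · · ·
    · · · · · · · · · · ·
    · · · · · · · · · · ·
    · · · · · · · · · · ·
    · · · · · · # # · · ·
    · · · · # # · · · · ·
    · · · · · · · · · · ·
    · · · · · · · · · · ·
    · · · · · · · · · · ·
    · · · · · · · · · · ·
    · · · · · · · · · · ·
    · · · · · · · · · · ·

Z-buffer (winner per pixel, '.' = empty):
  . . . . . . . . . . .
  . . . . . . . . . . .
  . . . . . . . . . . .
  . . . . . . . 1 . . .
  . . . . . . 3 3 . . .
  . . . . 3 3 . . 1 . .
  . . . . . . . . 0 . .
  . . . . . 2 . . 0 . .
  . . . . . 2 . . . 0 .
  . . . . . . . . . . .
  . . . . . . . . . . .
  . . . . . . . . . . .

Result: -1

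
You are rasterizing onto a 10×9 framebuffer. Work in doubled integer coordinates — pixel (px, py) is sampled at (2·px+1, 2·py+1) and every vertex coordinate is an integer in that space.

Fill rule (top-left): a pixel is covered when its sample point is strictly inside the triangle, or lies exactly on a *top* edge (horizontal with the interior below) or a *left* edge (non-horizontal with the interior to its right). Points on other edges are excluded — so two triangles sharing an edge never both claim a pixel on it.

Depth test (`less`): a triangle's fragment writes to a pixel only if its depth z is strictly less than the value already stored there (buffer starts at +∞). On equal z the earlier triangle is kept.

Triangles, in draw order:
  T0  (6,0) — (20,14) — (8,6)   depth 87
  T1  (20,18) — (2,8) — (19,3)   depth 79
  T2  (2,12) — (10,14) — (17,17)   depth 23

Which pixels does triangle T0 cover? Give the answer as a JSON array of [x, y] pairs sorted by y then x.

T0:
  2·area = 56
  edge (6, 0)→(20, 14): d=(14,14) right/bottom  bias=-1
  edge (20, 14)→(8, 6): d=(-12,-8) top-left  bias=+0
  edge (8, 6)→(6, 0): d=(-2,-6) top-left  bias=+0
    (3,0)@(7, 1): e=[0,52,4] → .  [on edge]
    (3,1)@(7, 3): e=[28,28,0] → X  [on edge]
    (4,1)@(9, 3): e=[0,44,12] → .  [on edge]
    (3,2)@(7, 5): e=[56,4,-4] → .
    (4,2)@(9, 5): e=[28,20,8] → X
    (5,2)@(11, 5): e=[0,36,20] → .  [on edge]
    (4,3)@(9, 7): e=[56,-4,4] → .
    (5,3)@(11, 7): e=[28,12,16] → X
    (6,3)@(13, 7): e=[0,28,28] → .  [on edge]
    (4,4)@(9, 9): e=[84,-28,0] → .  [on edge]
    (5,4)@(11, 9): e=[56,-12,12] → .
    (6,4)@(13, 9): e=[28,4,24] → X
    (7,4)@(15, 9): e=[0,20,36] → .  [on edge]
    (8,5)@(17, 11): e=[0,12,44] → .  [on edge]
    (9,6)@(19, 13): e=[0,4,52] → .  [on edge]
    (5,7)@(11, 15): e=[140,-84,0] → .  [on edge]
  covered (4 px):
    . . . . . . . . . .
    . . . X . . . . . .
    . . . . X . . . . .
    . . . . . X . . . .
    . . . . . . X . . .
    . . . . . . . . . .
    . . . . . . . . . .
    . . . . . . . . . .
    . . . . . . . . . .
T1:
  2·area = 260
  edge (20, 18)→(2, 8): d=(-18,-10) top-left  bias=+0
  edge (2, 8)→(19, 3): d=(17,-5) top-left  bias=+0
  edge (19, 3)→(20, 18): d=(1,15) right/bottom  bias=-1
    (9,1)@(19, 3): e=[260,0,0] → .  [on edge]
    (6,2)@(13, 5): e=[164,4,92] → X
    (7,2)@(15, 5): e=[184,14,62] → X
    (8,2)@(17, 5): e=[204,24,32] → X
    (9,2)@(19, 5): e=[224,34,2] → X
    (3,3)@(7, 7): e=[68,8,184] → X
    (4,3)@(9, 7): e=[88,18,154] → X
    (5,3)@(11, 7): e=[108,28,124] → X
    (2,4)@(5, 9): e=[12,32,216] → X
    (2,5)@(5, 11): e=[-24,66,218] → .
    (3,5)@(7, 11): e=[-4,76,188] → .
    (4,5)@(9, 11): e=[16,86,158] → X
    (5,6)@(11, 13): e=[0,130,130] → X  [on edge]
  covered (34 px):
    . . . . . . . . . .
    . . . . . . . . . .
    . . . . . . X X X X
    . . . X X X X X X X
    . . X X X X X X X X
    . . . . X X X X X X
    . . . . . X X X X X
    . . . . . . . X X X
    . . . . . . . . . X
T2:
  2·area = 10
  edge (2, 12)→(10, 14): d=(8,2) right/bottom  bias=-1
  edge (10, 14)→(17, 17): d=(7,3) right/bottom  bias=-1
  edge (17, 17)→(2, 12): d=(-15,-5) top-left  bias=+0
    (1,5)@(3, 11): e=[-10,0,20] → .  [on edge]
    (2,6)@(5, 13): e=[2,8,0] → X  [on edge]
    (3,6)@(7, 13): e=[-2,2,10] → .
    (2,7)@(5, 15): e=[18,22,-30] → .
    (5,7)@(11, 15): e=[6,4,0] → X  [on edge]
    (6,7)@(13, 15): e=[2,-2,10] → .
    (5,8)@(11, 17): e=[22,18,-30] → .
    (8,8)@(17, 17): e=[10,0,0] → .  [on edge]
  covered (2 px):
    . . . . . . . . . .
    . . . . . . . . . .
    . . . . . . . . . .
    . . . . . . . . . .
    . . . . . . . . . .
    . . . . . . . . . .
    . . X . . . . . . .
    . . . . . X . . . .
    . . . . . . . . . .

Final: [[3,1],[4,2],[5,3],[6,4]]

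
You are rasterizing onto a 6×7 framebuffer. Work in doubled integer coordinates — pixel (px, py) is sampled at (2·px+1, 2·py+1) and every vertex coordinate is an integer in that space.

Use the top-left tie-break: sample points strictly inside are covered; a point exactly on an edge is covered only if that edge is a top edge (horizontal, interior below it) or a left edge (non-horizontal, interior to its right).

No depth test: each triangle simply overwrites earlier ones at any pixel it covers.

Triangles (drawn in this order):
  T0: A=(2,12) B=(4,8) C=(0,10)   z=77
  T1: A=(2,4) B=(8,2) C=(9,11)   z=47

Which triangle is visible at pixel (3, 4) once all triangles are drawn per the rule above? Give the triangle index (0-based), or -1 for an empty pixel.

T0:
  2·area = 12  (B↔C swapped to make it positive)
  edge (2, 12)→(0, 10): d=(-2,-2) top-left  bias=+0
  edge (0, 10)→(4, 8): d=(4,-2) top-left  bias=+0
  edge (4, 8)→(2, 12): d=(-2,4) right/bottom  bias=-1
    (1,4)@(3, 9): e=[8,2,2] → #
    (2,4)@(5, 9): e=[12,6,-6] → ·
    (0,5)@(1, 11): e=[0,6,6] → #  [on edge]
    (1,5)@(3, 11): e=[4,10,-2] → ·
    (0,6)@(1, 13): e=[-4,14,2] → ·
    (1,6)@(3, 13): e=[0,18,-6] → ·  [on edge]
  covered (2 px):
    · · · · · ·
    · · · · · ·
    · · · · · ·
    · · · · · ·
    · # · · · ·
    # · · · · ·
    · · · · · ·
T1:
  2·area = 56
  edge (2, 4)→(8, 2): d=(6,-2) top-left  bias=+0
  edge (8, 2)→(9, 11): d=(1,9) right/bottom  bias=-1
  edge (9, 11)→(2, 4): d=(-7,-7) top-left  bias=+0
    (5,0)@(11, 1): e=[0,-28,84] → ·  [on edge]
    (0,1)@(1, 3): e=[-8,64,0] → ·  [on edge]
    (2,1)@(5, 3): e=[0,28,28] → #  [on edge]
    (3,1)@(7, 3): e=[4,10,42] → #
    (4,1)@(9, 3): e=[8,-8,56] → ·
    (1,2)@(3, 5): e=[8,48,0] → #  [on edge]
    (4,2)@(9, 5): e=[20,-6,42] → ·
    (1,3)@(3, 7): e=[20,50,-14] → ·
    (2,3)@(5, 7): e=[24,32,0] → #  [on edge]
    (4,3)@(9, 7): e=[32,-4,28] → ·
    (2,4)@(5, 9): e=[36,34,-14] → ·
    (3,4)@(7, 9): e=[40,16,0] → #  [on edge]
    (4,5)@(9, 11): e=[56,0,0] → ·  [on edge]
    (5,6)@(11, 13): e=[72,-16,0] → ·  [on edge]
  covered (8 px):
    · · · · · ·
    · · # # · ·
    · # # # · ·
    · · # # · ·
    · · · # · ·
    · · · · · ·
    · · · · · ·

Z-buffer (winner per pixel, '.' = empty):
  . . . . . .
  . . 1 1 . .
  . 1 1 1 . .
  . . 1 1 . .
  . 0 . 1 . .
  0 . . . . .
  . . . . . .

Result: 1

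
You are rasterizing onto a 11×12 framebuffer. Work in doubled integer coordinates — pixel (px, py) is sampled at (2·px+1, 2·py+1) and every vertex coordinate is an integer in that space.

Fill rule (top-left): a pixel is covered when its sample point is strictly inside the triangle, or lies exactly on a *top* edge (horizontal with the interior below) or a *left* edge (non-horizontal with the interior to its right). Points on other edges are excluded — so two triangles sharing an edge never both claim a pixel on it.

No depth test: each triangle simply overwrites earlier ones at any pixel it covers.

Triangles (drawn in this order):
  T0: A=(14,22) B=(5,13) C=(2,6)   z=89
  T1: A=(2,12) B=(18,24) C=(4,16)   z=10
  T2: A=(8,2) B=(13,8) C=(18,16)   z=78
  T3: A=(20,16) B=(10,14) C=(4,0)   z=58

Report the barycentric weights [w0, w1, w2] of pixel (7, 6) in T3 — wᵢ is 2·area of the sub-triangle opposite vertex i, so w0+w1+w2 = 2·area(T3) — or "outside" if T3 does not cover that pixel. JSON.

T0:
  2·area = 36
  edge (14, 22)→(5, 13): d=(-9,-9) top-left  bias=+0
  edge (5, 13)→(2, 6): d=(-3,-7) top-left  bias=+0
  edge (2, 6)→(14, 22): d=(12,16) right/bottom  bias=-1
    (0,4)@(1, 9): e=[0,-16,52] → ·  [on edge]
    (1,5)@(3, 11): e=[0,-8,44] → ·  [on edge]
    (2,5)@(5, 11): e=[18,6,12] → █
    (3,5)@(7, 11): e=[36,20,-20] → ·
    (2,6)@(5, 13): e=[0,0,36] → █  [on edge]
    (3,6)@(7, 13): e=[18,14,4] → █
    (4,6)@(9, 13): e=[36,28,-28] → ·
    (2,7)@(5, 15): e=[-18,-6,60] → ·
    (3,7)@(7, 15): e=[0,8,28] → █  [on edge]
    (4,7)@(9, 15): e=[18,22,-4] → ·
    (3,8)@(7, 17): e=[-18,2,52] → ·
    (4,8)@(9, 17): e=[0,16,20] → █  [on edge]
    (5,9)@(11, 19): e=[0,24,12] → █  [on edge]
    (6,10)@(13, 21): e=[0,32,4] → █  [on edge]
    (7,11)@(15, 23): e=[0,40,-4] → ·  [on edge]
  covered (7 px):
    · · · · · · · · · · ·
    · · · · · · · · · · ·
    · · · · · · · · · · ·
    · · · · · · · · · · ·
    · · · · · · · · · · ·
    · · █ · · · · · · · ·
    · · █ █ · · · · · · ·
    · · · █ · · · · · · ·
    · · · · █ · · · · · ·
    · · · · · █ · · · · ·
    · · · · · · █ · · · ·
    · · · · · · · · · · ·
T1:
  2·area = 40
  edge (2, 12)→(18, 24): d=(16,12) right/bottom  bias=-1
  edge (18, 24)→(4, 16): d=(-14,-8) top-left  bias=+0
  edge (4, 16)→(2, 12): d=(-2,-4) top-left  bias=+0
    (1,6)@(3, 13): e=[4,34,2] → █
    (2,6)@(5, 13): e=[-20,50,10] → ·
    (1,7)@(3, 15): e=[36,6,-2] → ·
    (2,7)@(5, 15): e=[12,22,6] → █
    (3,7)@(7, 15): e=[-12,38,14] → ·
    (2,8)@(5, 17): e=[44,-6,2] → ·
    (3,8)@(7, 17): e=[20,10,10] → █
    (4,8)@(9, 17): e=[-4,26,18] → ·
    (3,9)@(7, 19): e=[52,-18,6] → ·
    (5,9)@(11, 19): e=[4,14,22] → █
    (6,9)@(13, 19): e=[-20,30,30] → ·
    (5,10)@(11, 21): e=[36,-14,18] → ·
  covered (5 px):
    · · · · · · · · · · ·
    · · · · · · · · · · ·
    · · · · · · · · · · ·
    · · · · · · · · · · ·
    · · · · · · · · · · ·
    · · · · · · · · · · ·
    · █ · · · · · · · · ·
    · · █ · · · · · · · ·
    · · · █ · · · · · · ·
    · · · · · █ · · · · ·
    · · · · · · █ · · · ·
    · · · · · · · · · · ·
T2:
  2·area = 10
  edge (8, 2)→(13, 8): d=(5,6) right/bottom  bias=-1
  edge (13, 8)→(18, 16): d=(5,8) right/bottom  bias=-1
  edge (18, 16)→(8, 2): d=(-10,-14) top-left  bias=+0
    (6,4)@(13, 9): e=[5,5,0] → █  [on edge]
    (7,4)@(15, 9): e=[-7,-11,28] → ·
    (6,5)@(13, 11): e=[15,15,-20] → ·
  covered (1 px):
    · · · · · · · · · · ·
    · · · · · · · · · · ·
    · · · · · · · · · · ·
    · · · · · · · · · · ·
    · · · · · · █ · · · ·
    · · · · · · · · · · ·
    · · · · · · · · · · ·
    · · · · · · · · · · ·
    · · · · · · · · · · ·
    · · · · · · · · · · ·
    · · · · · · · · · · ·
    · · · · · · · · · · ·
T3:
  2·area = 128
  edge (20, 16)→(10, 14): d=(-10,-2) top-left  bias=+0
  edge (10, 14)→(4, 0): d=(-6,-14) top-left  bias=+0
  edge (4, 0)→(20, 16): d=(16,16) right/bottom  bias=-1
    (2,0)@(5, 1): e=[120,8,0] → ·  [on edge]
    (3,1)@(7, 3): e=[104,24,0] → ·  [on edge]
    (3,2)@(7, 5): e=[84,12,32] → █
    (4,2)@(9, 5): e=[88,40,0] → ·  [on edge]
    (3,3)@(7, 7): e=[64,0,64] → █  [on edge]
    (4,3)@(9, 7): e=[68,28,32] → █
    (5,3)@(11, 7): e=[72,56,0] → ·  [on edge]
    (3,4)@(7, 9): e=[44,-12,96] → ·
    (4,4)@(9, 9): e=[48,16,64] → █
    (5,4)@(11, 9): e=[52,44,32] → █
    (6,4)@(13, 9): e=[56,72,0] → ·  [on edge]
    (4,5)@(9, 11): e=[28,4,96] → █
    (7,5)@(15, 11): e=[40,88,0] → ·  [on edge]
    (2,6)@(5, 13): e=[0,-64,192] → ·  [on edge]
    (8,6)@(17, 13): e=[24,104,0] → ·  [on edge]
    (7,7)@(15, 15): e=[0,64,64] → █  [on edge]
    (9,7)@(19, 15): e=[8,120,0] → ·  [on edge]
    (10,8)@(21, 17): e=[-8,136,0] → ·  [on edge]
    (6,10)@(13, 21): e=[-64,0,192] → ·  [on edge]
  covered (13 px):
    · · · · · · · · · · ·
    · · · · · · · · · · ·
    · · · █ · · · · · · ·
    · · · █ █ · · · · · ·
    · · · · █ █ · · · · ·
    · · · · █ █ █ · · · ·
    · · · · · █ █ █ · · ·
    · · · · · · · █ █ · ·
    · · · · · · · · · · ·
    · · · · · · · · · · ·
    · · · · · · · · · · ·
    · · · · · · · · · · ·

Result: [76,32,20]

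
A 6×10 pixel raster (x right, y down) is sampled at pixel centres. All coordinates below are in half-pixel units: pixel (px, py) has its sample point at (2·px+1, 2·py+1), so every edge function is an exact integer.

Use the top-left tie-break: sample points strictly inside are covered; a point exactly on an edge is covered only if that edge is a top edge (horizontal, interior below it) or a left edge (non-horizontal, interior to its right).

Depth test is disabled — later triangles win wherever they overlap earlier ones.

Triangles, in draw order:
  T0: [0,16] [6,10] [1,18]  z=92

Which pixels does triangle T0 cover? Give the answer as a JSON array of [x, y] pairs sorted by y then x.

T0:
  2·area = 18
  edge (0, 16)→(6, 10): d=(6,-6) top-left  bias=+0
  edge (6, 10)→(1, 18): d=(-5,8) right/bottom  bias=-1
  edge (1, 18)→(0, 16): d=(-1,-2) top-left  bias=+0
    (5,2)@(11, 5): e=[0,-15,33] → ·  [on edge]
    (4,3)@(9, 7): e=[0,-9,27] → ·  [on edge]
    (3,4)@(7, 9): e=[0,-3,21] → ·  [on edge]
    (2,5)@(5, 11): e=[0,3,15] → █  [on edge]
    (3,5)@(7, 11): e=[12,-13,19] → ·
    (1,6)@(3, 13): e=[0,9,9] → █  [on edge]
    (2,6)@(5, 13): e=[12,-7,13] → ·
    (0,7)@(1, 15): e=[0,15,3] → █  [on edge]
    (1,7)@(3, 15): e=[12,-1,7] → ·
    (0,8)@(1, 17): e=[12,5,1] → █
    (1,8)@(3, 17): e=[24,-11,5] → ·
    (0,9)@(1, 19): e=[24,-5,-1] → ·
  covered (4 px):
    · · · · · ·
    · · · · · ·
    · · · · · ·
    · · · · · ·
    · · · · · ·
    · · █ · · ·
    · █ · · · ·
    █ · · · · ·
    █ · · · · ·
    · · · · · ·

Result: [[2,5],[1,6],[0,7],[0,8]]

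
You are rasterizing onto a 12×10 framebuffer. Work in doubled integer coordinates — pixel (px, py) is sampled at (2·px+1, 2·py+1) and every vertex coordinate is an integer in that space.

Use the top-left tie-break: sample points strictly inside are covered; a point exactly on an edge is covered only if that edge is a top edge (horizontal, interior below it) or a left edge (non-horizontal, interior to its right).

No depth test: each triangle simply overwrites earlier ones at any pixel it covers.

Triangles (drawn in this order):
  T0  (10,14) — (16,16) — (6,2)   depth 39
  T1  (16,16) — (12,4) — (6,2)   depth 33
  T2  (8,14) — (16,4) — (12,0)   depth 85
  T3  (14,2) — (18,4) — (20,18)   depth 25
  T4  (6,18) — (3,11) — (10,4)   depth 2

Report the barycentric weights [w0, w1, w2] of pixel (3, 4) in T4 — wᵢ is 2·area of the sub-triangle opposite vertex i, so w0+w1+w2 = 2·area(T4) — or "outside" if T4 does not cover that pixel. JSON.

T0:
  2·area = 64  (B↔C swapped to make it positive)
  edge (10, 14)→(6, 2): d=(-4,-12) top-left  bias=+0
  edge (6, 2)→(16, 16): d=(10,14) right/bottom  bias=-1
  edge (16, 16)→(10, 14): d=(-6,-2) top-left  bias=+0
    (3,2)@(7, 5): e=[0,16,48] → █  [on edge]
    (4,2)@(9, 5): e=[24,-12,52] → ·
    (3,3)@(7, 7): e=[-8,36,36] → ·
    (4,3)@(9, 7): e=[16,8,40] → █
    (5,3)@(11, 7): e=[40,-20,44] → ·
    (4,4)@(9, 9): e=[8,28,28] → █
    (5,4)@(11, 9): e=[32,0,32] → ·  [on edge]
    (0,5)@(1, 11): e=[-96,160,0] → ·  [on edge]
    (4,5)@(9, 11): e=[0,48,16] → █  [on edge]
    (5,5)@(11, 11): e=[24,20,20] → █
    (6,5)@(13, 11): e=[48,-8,24] → ·
    (3,6)@(7, 13): e=[-32,96,0] → ·  [on edge]
    (6,7)@(13, 15): e=[32,32,0] → █  [on edge]
    (5,8)@(11, 17): e=[0,80,-16] → ·  [on edge]
    (9,8)@(19, 17): e=[96,-32,0] → ·  [on edge]
  covered (9 px):
    · · · · · · · · · · · ·
    · · · · · · · · · · · ·
    · · · █ · · · · · · · ·
    · · · · █ · · · · · · ·
    · · · · █ · · · · · · ·
    · · · · █ █ · · · · · ·
    · · · · · █ █ · · · · ·
    · · · · · · █ █ · · · ·
    · · · · · · · · · · · ·
    · · · · · · · · · · · ·
T1:
  2·area = 64  (B↔C swapped to make it positive)
  edge (16, 16)→(6, 2): d=(-10,-14) top-left  bias=+0
  edge (6, 2)→(12, 4): d=(6,2) right/bottom  bias=-1
  edge (12, 4)→(16, 16): d=(4,12) right/bottom  bias=-1
    (1,0)@(3, 1): e=[-32,0,96] → ·  [on edge]
    (5,0)@(11, 1): e=[80,-16,0] → ·  [on edge]
    (3,1)@(7, 3): e=[4,4,56] → █
    (4,1)@(9, 3): e=[32,0,32] → ·  [on edge]
    (3,2)@(7, 5): e=[-16,16,64] → ·
    (4,2)@(9, 5): e=[12,12,40] → █
    (5,2)@(11, 5): e=[40,8,16] → █
    (6,2)@(13, 5): e=[68,4,-8] → ·
    (7,2)@(15, 5): e=[96,0,-32] → ·  [on edge]
    (4,3)@(9, 7): e=[-8,24,48] → ·
    (5,3)@(11, 7): e=[20,20,24] → █
    (6,3)@(13, 7): e=[48,16,0] → ·  [on edge]
    (10,3)@(21, 7): e=[160,0,-96] → ·  [on edge]
    (5,4)@(11, 9): e=[0,32,32] → █  [on edge]
    (7,6)@(15, 13): e=[16,48,0] → ·  [on edge]
    (8,9)@(17, 19): e=[-16,80,0] → ·  [on edge]
  covered (7 px):
    · · · · · · · · · · · ·
    · · · █ · · · · · · · ·
    · · · · █ █ · · · · · ·
    · · · · · █ · · · · · ·
    · · · · · █ █ · · · · ·
    · · · · · · █ · · · · ·
    · · · · · · · · · · · ·
    · · · · · · · · · · · ·
    · · · · · · · · · · · ·
    · · · · · · · · · · · ·
T2:
  2·area = 72  (B↔C swapped to make it positive)
  edge (8, 14)→(12, 0): d=(4,-14) top-left  bias=+0
  edge (12, 0)→(16, 4): d=(4,4) right/bottom  bias=-1
  edge (16, 4)→(8, 14): d=(-8,10) right/bottom  bias=-1
    (6,0)@(13, 1): e=[18,0,54] → ·  [on edge]
    (6,1)@(13, 3): e=[26,8,38] → █
    (7,1)@(15, 3): e=[54,0,18] → ·  [on edge]
    (5,2)@(11, 5): e=[6,24,42] → █
    (7,2)@(15, 5): e=[62,8,2] → █
    (8,2)@(17, 5): e=[90,0,-18] → ·  [on edge]
    (5,3)@(11, 7): e=[14,32,26] → █
    (7,3)@(15, 7): e=[70,16,-14] → ·
    (9,3)@(19, 7): e=[126,0,-54] → ·  [on edge]
    (5,4)@(11, 9): e=[22,40,10] → █
    (6,4)@(13, 9): e=[50,32,-10] → ·
    (10,4)@(21, 9): e=[162,0,-90] → ·  [on edge]
    (11,5)@(23, 11): e=[198,0,-126] → ·  [on edge]
  covered (8 px):
    · · · · · · · · · · · ·
    · · · · · · █ · · · · ·
    · · · · · █ █ █ · · · ·
    · · · · · █ █ · · · · ·
    · · · · · █ · · · · · ·
    · · · · █ · · · · · · ·
    · · · · · · · · · · · ·
    · · · · · · · · · · · ·
    · · · · · · · · · · · ·
    · · · · · · · · · · · ·
T3:
  2·area = 52
  edge (14, 2)→(18, 4): d=(4,2) right/bottom  bias=-1
  edge (18, 4)→(20, 18): d=(2,14) right/bottom  bias=-1
  edge (20, 18)→(14, 2): d=(-6,-16) top-left  bias=+0
    (7,1)@(15, 3): e=[2,40,10] → █
    (8,1)@(17, 3): e=[-2,12,42] → ·
    (7,2)@(15, 5): e=[10,44,-2] → ·
    (8,2)@(17, 5): e=[6,16,30] → █
    (9,2)@(19, 5): e=[2,-12,62] → ·
    (8,3)@(17, 7): e=[14,20,18] → █
    (9,3)@(19, 7): e=[10,-8,50] → ·
    (8,4)@(17, 9): e=[22,24,6] → █
    (9,4)@(19, 9): e=[18,-4,38] → ·
    (8,5)@(17, 11): e=[30,28,-6] → ·
    (9,5)@(19, 11): e=[26,0,26] → ·  [on edge]
    (9,6)@(19, 13): e=[34,4,14] → █
  covered (6 px):
    · · · · · · · · · · · ·
    · · · · · · · █ · · · ·
    · · · · · · · · █ · · ·
    · · · · · · · · █ · · ·
    · · · · · · · · █ · · ·
    · · · · · · · · · · · ·
    · · · · · · · · · █ · ·
    · · · · · · · · · █ · ·
    · · · · · · · · · · · ·
    · · · · · · · · · · · ·
T4:
  2·area = 70
  edge (6, 18)→(3, 11): d=(-3,-7) top-left  bias=+0
  edge (3, 11)→(10, 4): d=(7,-7) top-left  bias=+0
  edge (10, 4)→(6, 18): d=(-4,14) right/bottom  bias=-1
    (6,0)@(13, 1): e=[100,0,-30] → ·  [on edge]
    (5,1)@(11, 3): e=[80,0,-10] → ·  [on edge]
    (4,2)@(9, 5): e=[60,0,10] → █  [on edge]
    (5,2)@(11, 5): e=[74,14,-18] → ·
    (3,3)@(7, 7): e=[40,0,30] → █  [on edge]
    (5,3)@(11, 7): e=[68,28,-26] → ·
    (2,4)@(5, 9): e=[20,0,50] → █  [on edge]
    (4,4)@(9, 9): e=[48,28,-6] → ·
    (1,5)@(3, 11): e=[0,0,70] → █  [on edge]
    (4,5)@(9, 11): e=[42,42,-14] → ·
    (0,6)@(1, 13): e=[-20,0,90] → ·  [on edge]
    (1,6)@(3, 13): e=[-6,14,62] → ·
  covered (11 px):
    · · · · · · · · · · · ·
    · · · · · · · · · · · ·
    · · · · █ · · · · · · ·
    · · · █ █ · · · · · · ·
    · · █ █ · · · · · · · ·
    · █ █ █ · · · · · · · ·
    · · █ █ · · · · · · · ·
    · · █ · · · · · · · · ·
    · · · · · · · · · · · ·
    · · · · · · · · · · · ·

Final: [14,22,34]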